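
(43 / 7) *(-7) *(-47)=2021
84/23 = 3.65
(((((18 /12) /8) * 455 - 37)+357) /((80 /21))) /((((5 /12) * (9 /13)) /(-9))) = -1062243 /320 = -3319.51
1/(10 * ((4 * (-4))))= -1/160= -0.01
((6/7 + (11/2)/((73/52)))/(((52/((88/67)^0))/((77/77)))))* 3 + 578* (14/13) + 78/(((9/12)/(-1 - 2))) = 2064226/6643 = 310.74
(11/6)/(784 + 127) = 0.00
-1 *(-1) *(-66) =-66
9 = 9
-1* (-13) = 13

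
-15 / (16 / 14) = -105 / 8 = -13.12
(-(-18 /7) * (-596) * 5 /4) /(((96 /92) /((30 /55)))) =-154215 /154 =-1001.40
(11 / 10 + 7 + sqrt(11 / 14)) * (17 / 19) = 17 * sqrt(154) / 266 + 1377 / 190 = 8.04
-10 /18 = -0.56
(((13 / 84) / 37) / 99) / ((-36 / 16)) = -13 / 692307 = -0.00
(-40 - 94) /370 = -0.36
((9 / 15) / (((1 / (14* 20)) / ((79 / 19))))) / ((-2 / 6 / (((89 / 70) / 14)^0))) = -2095.58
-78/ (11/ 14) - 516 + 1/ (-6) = -40619/ 66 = -615.44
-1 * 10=-10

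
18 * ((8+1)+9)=324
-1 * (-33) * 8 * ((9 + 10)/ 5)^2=95304/ 25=3812.16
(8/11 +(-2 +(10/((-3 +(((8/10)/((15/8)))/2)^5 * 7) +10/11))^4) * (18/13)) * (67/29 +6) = 220932490548791641282755124088815764032807736505148/36584652646426079242165744969668861625179574627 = 6038.94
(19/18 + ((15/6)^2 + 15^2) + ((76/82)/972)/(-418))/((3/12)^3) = 1629380000/109593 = 14867.56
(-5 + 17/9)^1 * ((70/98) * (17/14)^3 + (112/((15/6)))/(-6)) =1782821/92610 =19.25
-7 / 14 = -0.50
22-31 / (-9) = 229 / 9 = 25.44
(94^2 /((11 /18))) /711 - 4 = 14196 /869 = 16.34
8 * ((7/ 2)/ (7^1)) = 4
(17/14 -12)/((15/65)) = -1963/42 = -46.74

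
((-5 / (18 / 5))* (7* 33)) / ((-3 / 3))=1925 / 6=320.83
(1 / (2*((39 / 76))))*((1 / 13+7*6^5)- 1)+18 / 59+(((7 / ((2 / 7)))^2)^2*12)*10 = 863270099761 / 19942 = 43289043.21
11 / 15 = 0.73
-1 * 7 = -7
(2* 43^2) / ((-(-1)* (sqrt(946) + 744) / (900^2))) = 222856272000 / 55259 -299538000* sqrt(946) / 55259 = 3866218.13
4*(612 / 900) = 68 / 25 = 2.72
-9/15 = -3/5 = -0.60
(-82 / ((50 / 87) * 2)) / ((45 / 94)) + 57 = -34508 / 375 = -92.02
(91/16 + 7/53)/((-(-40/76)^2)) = -356307/16960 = -21.01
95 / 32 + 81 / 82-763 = -995865 / 1312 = -759.04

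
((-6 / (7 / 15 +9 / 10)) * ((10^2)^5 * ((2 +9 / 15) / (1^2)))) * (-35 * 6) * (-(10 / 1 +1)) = -10810800000000000 / 41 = -263678048780487.80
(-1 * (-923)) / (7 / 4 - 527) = -3692 / 2101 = -1.76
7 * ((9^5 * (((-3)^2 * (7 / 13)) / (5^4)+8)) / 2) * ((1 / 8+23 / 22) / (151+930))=2770013567727 / 1545830000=1791.93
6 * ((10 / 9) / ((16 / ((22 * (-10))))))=-275 / 3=-91.67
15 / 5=3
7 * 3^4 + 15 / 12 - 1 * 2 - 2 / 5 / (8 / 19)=5653 / 10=565.30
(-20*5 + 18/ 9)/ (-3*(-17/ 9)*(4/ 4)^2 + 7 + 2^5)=-147/ 67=-2.19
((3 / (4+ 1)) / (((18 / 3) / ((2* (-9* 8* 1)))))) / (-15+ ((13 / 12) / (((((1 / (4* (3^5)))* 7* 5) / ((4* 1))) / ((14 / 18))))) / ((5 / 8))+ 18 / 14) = -105 / 992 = -0.11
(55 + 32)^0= 1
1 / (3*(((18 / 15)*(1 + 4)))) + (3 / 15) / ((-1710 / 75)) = 8 / 171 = 0.05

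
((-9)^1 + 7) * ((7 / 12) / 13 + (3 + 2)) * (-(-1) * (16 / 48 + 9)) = -11018 / 117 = -94.17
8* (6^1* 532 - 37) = 25240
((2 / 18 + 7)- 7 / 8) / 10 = 449 / 720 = 0.62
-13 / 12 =-1.08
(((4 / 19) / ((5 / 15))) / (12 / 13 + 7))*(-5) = -780 / 1957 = -0.40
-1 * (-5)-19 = -14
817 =817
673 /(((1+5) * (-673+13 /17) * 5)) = -11441 /342840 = -0.03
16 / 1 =16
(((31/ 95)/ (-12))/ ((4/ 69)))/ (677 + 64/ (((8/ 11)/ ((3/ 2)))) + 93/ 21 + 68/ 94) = -234577/ 407141120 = -0.00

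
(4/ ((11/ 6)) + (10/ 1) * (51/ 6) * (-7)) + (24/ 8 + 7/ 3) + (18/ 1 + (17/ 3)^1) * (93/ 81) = -499238/ 891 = -560.31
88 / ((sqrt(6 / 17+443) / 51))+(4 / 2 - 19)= -17+4488 * sqrt(128129) / 7537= 196.15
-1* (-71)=71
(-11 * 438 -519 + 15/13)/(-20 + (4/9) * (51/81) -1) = 16855938/65455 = 257.52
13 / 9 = 1.44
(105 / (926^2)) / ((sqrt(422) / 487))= 51135*sqrt(422) / 361854872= 0.00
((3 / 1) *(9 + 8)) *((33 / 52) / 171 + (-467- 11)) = -24377.81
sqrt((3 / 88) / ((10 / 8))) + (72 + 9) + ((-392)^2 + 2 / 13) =sqrt(330) / 110 + 1998687 / 13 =153745.32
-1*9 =-9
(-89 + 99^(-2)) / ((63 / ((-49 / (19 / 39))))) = 79378208 / 558657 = 142.09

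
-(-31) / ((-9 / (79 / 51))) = -2449 / 459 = -5.34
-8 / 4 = -2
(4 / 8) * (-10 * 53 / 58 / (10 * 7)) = -53 / 812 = -0.07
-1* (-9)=9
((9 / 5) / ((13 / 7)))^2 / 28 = 567 / 16900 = 0.03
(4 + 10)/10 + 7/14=19/10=1.90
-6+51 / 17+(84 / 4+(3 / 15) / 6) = 541 / 30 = 18.03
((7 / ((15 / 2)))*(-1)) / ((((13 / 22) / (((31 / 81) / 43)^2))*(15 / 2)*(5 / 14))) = -8287664 / 177420101625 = -0.00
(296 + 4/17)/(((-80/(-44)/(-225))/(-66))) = 41131530/17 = 2419501.76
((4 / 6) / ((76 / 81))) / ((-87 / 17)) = -153 / 1102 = -0.14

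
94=94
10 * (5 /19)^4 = 6250 /130321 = 0.05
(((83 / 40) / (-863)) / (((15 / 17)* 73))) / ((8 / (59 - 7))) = -18343 / 75598800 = -0.00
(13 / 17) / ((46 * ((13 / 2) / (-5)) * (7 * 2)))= -5 / 5474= -0.00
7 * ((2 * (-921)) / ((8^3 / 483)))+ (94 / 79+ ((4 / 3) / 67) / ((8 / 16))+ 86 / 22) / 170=-2719503110573 / 223576320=-12163.65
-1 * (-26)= 26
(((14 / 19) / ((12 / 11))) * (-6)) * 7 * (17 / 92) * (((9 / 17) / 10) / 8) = -4851 / 139840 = -0.03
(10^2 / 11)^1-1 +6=155 / 11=14.09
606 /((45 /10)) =404 /3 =134.67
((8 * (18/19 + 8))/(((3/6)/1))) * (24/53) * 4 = 261120/1007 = 259.30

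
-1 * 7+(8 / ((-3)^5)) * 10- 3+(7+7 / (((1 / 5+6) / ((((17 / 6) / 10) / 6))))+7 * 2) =10.72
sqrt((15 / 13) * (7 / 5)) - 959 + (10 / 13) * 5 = -12417 / 13 + sqrt(273) / 13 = -953.88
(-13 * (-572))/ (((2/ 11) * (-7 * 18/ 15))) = -102245/ 21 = -4868.81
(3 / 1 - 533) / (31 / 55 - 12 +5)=14575 / 177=82.34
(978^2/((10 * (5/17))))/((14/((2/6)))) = 1355019/175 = 7742.97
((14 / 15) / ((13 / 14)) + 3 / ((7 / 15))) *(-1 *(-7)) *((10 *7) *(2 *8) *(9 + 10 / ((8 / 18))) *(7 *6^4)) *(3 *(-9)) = -5845770798336 / 13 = -449674676795.08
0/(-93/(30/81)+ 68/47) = 0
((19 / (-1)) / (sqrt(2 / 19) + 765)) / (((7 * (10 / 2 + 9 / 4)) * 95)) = -11628 / 2257212419 + 4 * sqrt(38) / 11286062095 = -0.00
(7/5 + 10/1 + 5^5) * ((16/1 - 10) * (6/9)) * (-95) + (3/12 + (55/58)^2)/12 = -1191831.90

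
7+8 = 15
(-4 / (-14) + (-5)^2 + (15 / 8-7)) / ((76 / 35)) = 5645 / 608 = 9.28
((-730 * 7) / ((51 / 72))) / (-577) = 122640 / 9809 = 12.50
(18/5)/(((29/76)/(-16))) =-21888/145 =-150.95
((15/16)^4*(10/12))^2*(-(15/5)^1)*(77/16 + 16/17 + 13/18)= -37619912109375/4672924418048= -8.05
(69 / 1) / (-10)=-69 / 10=-6.90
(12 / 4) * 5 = 15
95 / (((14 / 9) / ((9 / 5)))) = 1539 / 14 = 109.93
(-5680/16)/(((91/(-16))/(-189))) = -153360/13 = -11796.92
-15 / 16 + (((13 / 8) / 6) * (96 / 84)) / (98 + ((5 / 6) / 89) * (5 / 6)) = -32860713 / 35169904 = -0.93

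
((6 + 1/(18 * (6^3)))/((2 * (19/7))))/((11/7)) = 1143121/1625184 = 0.70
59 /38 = 1.55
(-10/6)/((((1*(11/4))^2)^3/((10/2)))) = -102400/5314683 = -0.02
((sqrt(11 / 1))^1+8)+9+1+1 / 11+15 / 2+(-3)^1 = sqrt(11)+497 / 22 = 25.91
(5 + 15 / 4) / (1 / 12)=105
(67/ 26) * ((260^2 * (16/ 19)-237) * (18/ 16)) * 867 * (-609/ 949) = -342932399716473/ 3750448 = -91437716.17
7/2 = 3.50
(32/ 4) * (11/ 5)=88/ 5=17.60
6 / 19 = 0.32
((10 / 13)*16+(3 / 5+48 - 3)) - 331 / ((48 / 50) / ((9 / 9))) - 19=-305.88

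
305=305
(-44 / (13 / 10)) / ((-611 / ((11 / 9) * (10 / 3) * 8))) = 387200 / 214461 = 1.81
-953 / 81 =-11.77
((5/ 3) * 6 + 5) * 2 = 30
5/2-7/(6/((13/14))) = 17/12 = 1.42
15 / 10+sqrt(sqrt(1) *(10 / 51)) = sqrt(510) / 51+3 / 2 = 1.94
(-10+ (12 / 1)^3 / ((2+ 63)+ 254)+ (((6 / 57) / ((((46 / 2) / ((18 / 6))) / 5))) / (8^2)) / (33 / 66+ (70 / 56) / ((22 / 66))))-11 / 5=-642970883 / 94794040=-6.78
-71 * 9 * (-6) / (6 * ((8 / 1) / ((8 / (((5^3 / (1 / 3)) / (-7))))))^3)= -24353 / 5859375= -0.00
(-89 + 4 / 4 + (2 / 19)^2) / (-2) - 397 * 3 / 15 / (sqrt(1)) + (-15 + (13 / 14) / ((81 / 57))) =-49.75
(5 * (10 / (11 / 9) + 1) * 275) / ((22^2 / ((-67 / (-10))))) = 169175 / 968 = 174.77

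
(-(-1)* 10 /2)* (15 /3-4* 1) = 5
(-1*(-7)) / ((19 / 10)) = 70 / 19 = 3.68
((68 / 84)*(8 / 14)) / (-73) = -68 / 10731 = -0.01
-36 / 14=-18 / 7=-2.57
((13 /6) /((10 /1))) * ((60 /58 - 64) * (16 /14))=-47476 /3045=-15.59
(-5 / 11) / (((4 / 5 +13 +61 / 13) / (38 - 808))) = 11375 / 601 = 18.93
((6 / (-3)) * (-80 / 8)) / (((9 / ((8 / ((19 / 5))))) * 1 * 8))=100 / 171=0.58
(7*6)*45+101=1991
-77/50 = -1.54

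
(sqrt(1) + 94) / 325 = 19 / 65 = 0.29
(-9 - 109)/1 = -118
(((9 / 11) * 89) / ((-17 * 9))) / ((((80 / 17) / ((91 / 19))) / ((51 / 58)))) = -413049 / 969760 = -0.43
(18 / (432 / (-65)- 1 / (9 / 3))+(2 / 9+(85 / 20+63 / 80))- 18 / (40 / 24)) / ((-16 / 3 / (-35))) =-55693603 / 1045248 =-53.28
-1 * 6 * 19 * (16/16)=-114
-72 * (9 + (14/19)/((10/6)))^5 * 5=-41811400199826504/1547561875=-27017595.14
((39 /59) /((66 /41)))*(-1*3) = -1599 /1298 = -1.23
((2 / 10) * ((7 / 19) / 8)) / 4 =7 / 3040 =0.00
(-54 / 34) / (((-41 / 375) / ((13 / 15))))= 8775 / 697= 12.59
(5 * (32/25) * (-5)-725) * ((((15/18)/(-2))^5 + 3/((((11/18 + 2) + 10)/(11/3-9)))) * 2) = 54786354187/28242432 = 1939.86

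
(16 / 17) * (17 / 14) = 1.14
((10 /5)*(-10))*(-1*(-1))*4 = -80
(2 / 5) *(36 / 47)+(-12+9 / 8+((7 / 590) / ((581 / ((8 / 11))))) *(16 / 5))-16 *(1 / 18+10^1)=-781357047859 / 4557148200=-171.46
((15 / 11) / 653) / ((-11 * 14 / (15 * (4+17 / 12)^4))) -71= -181399941913 / 2548643328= -71.18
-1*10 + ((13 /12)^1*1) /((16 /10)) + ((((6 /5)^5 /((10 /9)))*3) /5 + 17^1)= 67655821 /7500000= 9.02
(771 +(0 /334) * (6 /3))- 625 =146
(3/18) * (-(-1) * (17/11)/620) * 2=17/20460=0.00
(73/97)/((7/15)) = 1095/679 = 1.61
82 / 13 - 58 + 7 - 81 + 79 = -607 / 13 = -46.69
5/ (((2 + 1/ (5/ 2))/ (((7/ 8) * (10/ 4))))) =4.56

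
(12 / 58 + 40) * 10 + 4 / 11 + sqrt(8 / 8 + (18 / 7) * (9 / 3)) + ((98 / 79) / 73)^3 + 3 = sqrt(427) / 7 + 24806141177804027 / 61184376299497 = 408.38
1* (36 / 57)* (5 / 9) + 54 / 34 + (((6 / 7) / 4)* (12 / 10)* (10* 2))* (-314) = -10940423 / 6783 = -1612.92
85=85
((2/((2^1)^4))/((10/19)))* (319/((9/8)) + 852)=9709/36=269.69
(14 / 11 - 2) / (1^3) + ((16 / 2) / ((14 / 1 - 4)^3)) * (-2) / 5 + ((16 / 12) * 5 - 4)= 39934 / 20625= 1.94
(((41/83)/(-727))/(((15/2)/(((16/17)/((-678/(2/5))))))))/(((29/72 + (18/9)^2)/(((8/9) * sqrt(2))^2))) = 1343488/74408775532425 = 0.00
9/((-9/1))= -1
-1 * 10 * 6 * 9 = -540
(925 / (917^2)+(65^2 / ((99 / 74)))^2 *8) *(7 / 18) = 657575349369085925 / 21192565086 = 31028586.99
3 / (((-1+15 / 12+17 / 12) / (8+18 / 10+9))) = 846 / 25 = 33.84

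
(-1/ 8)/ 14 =-1/ 112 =-0.01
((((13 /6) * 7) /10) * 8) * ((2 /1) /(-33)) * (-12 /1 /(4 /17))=37.50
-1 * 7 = -7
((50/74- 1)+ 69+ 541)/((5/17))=383486/185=2072.90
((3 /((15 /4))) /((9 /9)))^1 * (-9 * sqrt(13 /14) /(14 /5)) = -9 * sqrt(182) /49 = -2.48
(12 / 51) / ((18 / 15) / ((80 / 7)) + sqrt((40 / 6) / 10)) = 0.26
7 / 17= 0.41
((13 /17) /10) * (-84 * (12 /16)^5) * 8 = -66339 /5440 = -12.19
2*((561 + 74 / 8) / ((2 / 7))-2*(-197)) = 19119 / 4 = 4779.75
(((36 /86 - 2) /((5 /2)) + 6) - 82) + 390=67374 /215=313.37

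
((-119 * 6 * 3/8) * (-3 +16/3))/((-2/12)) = 3748.50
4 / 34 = 2 / 17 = 0.12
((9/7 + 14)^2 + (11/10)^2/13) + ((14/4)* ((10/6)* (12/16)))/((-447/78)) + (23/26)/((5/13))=558284709/2372825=235.28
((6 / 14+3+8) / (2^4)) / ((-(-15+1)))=5 / 98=0.05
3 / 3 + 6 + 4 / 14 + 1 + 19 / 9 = 655 / 63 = 10.40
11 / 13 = 0.85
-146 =-146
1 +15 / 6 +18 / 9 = 11 / 2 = 5.50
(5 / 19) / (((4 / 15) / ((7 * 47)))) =24675 / 76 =324.67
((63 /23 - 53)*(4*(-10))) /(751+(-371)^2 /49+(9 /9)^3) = 46240 /81903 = 0.56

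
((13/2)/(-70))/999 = -13/139860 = -0.00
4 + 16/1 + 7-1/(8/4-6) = 109/4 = 27.25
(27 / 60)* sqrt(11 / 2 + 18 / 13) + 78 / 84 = 13 / 14 + 9* sqrt(4654) / 520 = 2.11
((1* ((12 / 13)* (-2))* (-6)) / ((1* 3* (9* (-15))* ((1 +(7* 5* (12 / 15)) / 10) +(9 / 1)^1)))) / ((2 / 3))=-1 / 312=-0.00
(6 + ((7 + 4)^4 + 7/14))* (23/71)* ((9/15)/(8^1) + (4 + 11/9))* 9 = 256981599/1136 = 226216.20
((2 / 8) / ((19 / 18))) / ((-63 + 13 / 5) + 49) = -15 / 722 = -0.02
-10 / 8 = -5 / 4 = -1.25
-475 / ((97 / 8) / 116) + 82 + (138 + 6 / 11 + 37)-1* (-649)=-3881516 / 1067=-3637.78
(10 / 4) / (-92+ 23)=-5 / 138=-0.04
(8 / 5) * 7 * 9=504 / 5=100.80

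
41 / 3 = 13.67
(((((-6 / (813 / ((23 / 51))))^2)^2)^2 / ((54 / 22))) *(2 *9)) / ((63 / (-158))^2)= 11010309018677106688 / 15853242007985059437343795318942096227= 0.00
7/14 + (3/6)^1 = 1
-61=-61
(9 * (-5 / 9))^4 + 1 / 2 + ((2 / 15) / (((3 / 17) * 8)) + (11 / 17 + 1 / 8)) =3833363 / 6120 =626.37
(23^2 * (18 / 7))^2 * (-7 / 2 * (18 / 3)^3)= -9792196272 / 7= -1398885181.71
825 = 825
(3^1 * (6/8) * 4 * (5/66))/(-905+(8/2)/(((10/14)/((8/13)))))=-975/1289222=-0.00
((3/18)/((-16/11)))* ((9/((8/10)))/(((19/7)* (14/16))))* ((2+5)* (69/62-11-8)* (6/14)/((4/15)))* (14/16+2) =189389475/603136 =314.01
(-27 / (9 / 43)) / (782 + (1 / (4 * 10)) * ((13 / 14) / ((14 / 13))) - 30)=-337120 / 1965283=-0.17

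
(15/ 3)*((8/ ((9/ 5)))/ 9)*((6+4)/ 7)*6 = 4000/ 189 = 21.16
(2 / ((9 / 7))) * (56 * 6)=522.67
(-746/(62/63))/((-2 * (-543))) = -7833/11222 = -0.70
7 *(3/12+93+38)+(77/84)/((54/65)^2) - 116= 28136303/34992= 804.08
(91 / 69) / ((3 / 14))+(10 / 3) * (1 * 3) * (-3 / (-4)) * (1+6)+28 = 35875 / 414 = 86.65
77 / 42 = 11 / 6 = 1.83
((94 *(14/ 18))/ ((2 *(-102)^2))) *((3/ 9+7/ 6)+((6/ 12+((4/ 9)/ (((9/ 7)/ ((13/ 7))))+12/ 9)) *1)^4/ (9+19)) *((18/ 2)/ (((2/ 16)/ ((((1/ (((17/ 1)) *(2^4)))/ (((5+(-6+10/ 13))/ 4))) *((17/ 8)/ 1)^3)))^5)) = -6669028418268176558025320243/ 26498949067796948044480512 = -251.67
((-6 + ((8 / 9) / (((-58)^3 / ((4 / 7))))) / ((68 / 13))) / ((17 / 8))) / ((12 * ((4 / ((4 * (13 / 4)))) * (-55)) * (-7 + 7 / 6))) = -2037408451 / 854797256775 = -0.00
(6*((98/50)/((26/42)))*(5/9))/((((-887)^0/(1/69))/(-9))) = -2058/1495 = -1.38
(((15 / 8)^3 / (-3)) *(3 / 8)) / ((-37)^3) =3375 / 207474688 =0.00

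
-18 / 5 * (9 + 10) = -342 / 5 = -68.40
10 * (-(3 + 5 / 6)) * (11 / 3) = -1265 / 9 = -140.56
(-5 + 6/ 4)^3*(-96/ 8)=1029/ 2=514.50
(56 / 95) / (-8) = -7 / 95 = -0.07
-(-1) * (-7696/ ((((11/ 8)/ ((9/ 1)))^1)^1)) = -554112/ 11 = -50373.82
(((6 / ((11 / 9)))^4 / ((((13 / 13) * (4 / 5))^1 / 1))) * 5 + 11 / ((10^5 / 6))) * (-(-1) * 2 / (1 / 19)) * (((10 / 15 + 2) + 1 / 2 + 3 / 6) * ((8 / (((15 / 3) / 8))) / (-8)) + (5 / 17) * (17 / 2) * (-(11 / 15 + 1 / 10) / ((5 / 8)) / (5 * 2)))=-1565094029577117 / 1830125000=-855184.22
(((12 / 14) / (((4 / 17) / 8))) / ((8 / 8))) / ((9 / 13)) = 42.10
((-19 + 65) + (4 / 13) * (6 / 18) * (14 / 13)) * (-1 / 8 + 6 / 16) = 11689 / 1014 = 11.53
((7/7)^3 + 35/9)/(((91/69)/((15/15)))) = 1012/273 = 3.71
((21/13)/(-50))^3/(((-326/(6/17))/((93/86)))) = 2583819/65444785250000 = 0.00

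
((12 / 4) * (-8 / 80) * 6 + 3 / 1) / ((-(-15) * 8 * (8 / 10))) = 1 / 80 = 0.01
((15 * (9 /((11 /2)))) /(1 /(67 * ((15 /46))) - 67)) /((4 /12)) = -814050 /740179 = -1.10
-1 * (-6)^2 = -36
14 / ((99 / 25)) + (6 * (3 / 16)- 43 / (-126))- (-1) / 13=40669 / 8008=5.08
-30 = -30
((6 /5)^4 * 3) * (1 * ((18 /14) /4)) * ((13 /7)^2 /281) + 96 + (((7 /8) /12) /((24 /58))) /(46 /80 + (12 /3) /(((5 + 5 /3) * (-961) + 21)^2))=7053293286082785406001 /73219348116950490000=96.33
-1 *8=-8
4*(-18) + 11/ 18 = -71.39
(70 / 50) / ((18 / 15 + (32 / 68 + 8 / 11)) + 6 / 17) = 1309 / 2572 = 0.51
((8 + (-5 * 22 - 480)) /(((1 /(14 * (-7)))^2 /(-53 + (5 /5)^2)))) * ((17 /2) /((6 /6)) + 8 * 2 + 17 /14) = 7473997440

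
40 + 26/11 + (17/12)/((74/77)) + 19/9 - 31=438061/29304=14.95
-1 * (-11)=11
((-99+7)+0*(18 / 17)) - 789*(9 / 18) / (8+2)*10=-486.50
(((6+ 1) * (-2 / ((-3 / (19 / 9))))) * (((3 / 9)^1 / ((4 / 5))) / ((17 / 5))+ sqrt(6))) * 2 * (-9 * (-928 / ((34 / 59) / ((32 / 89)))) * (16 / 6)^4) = 11930855014400 / 18750609+ 1908936802304 * sqrt(6) / 367659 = 13354383.95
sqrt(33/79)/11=sqrt(2607)/869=0.06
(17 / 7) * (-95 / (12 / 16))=-6460 / 21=-307.62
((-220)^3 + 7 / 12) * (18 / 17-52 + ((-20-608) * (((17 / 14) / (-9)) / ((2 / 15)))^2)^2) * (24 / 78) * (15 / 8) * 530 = -3702845282167204156904525 / 2750739264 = -1346127323162826.73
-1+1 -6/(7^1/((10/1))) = -60/7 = -8.57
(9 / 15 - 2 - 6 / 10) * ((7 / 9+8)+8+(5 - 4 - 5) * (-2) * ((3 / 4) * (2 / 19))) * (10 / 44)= -14885 / 1881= -7.91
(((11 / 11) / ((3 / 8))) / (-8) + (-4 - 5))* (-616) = 17248 / 3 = 5749.33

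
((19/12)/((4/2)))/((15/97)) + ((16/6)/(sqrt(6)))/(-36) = 1843/360 - sqrt(6)/81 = 5.09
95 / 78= 1.22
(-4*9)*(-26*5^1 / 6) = 780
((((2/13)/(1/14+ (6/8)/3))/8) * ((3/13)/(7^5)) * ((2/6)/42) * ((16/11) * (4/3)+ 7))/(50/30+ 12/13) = 295/13108149054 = 0.00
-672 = -672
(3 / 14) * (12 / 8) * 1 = 9 / 28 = 0.32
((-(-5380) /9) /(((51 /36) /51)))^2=463110400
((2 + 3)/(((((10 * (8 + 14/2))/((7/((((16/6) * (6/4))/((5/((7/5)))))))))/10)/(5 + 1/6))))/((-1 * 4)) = -775/288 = -2.69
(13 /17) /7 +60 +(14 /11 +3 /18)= 483403 /7854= 61.55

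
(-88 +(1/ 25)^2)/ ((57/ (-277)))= 5078241/ 11875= 427.64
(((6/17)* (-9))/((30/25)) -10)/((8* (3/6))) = -215/68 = -3.16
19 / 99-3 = -278 / 99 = -2.81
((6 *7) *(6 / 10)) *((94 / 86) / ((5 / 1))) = 5922 / 1075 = 5.51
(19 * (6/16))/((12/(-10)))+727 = 11537/16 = 721.06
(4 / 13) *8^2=256 / 13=19.69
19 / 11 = 1.73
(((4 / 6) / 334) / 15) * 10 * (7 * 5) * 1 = 70 / 1503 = 0.05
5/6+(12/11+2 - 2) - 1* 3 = -71/66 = -1.08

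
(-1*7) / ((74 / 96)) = -9.08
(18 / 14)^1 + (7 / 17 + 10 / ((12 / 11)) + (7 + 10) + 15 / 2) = 12625 / 357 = 35.36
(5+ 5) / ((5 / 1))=2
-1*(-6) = 6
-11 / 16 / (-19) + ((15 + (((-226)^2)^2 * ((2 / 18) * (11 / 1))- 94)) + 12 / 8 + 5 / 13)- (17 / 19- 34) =3188481682.25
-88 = -88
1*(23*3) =69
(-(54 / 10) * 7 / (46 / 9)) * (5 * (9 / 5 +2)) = -32319 / 230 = -140.52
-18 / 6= -3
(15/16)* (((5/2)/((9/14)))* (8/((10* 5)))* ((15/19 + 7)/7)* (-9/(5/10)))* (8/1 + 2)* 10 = -22200/19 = -1168.42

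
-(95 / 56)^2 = -9025 / 3136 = -2.88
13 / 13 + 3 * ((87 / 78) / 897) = 7803 / 7774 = 1.00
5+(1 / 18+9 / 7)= 799 / 126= 6.34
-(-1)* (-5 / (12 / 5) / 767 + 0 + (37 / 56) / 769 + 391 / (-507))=-331945195 / 429391144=-0.77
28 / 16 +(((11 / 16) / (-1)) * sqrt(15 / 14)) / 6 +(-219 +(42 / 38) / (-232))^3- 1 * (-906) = -899596820285058149 / 85649485312- 11 * sqrt(210) / 1344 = -10503236.85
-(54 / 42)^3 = -729 / 343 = -2.13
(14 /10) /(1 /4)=28 /5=5.60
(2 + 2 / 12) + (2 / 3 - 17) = -85 / 6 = -14.17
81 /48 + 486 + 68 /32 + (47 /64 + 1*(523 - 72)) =60259 /64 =941.55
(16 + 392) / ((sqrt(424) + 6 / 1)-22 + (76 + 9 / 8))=1596096 / 211985-52224* sqrt(106) / 211985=4.99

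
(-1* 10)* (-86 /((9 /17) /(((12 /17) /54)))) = 1720 /81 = 21.23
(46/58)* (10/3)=2.64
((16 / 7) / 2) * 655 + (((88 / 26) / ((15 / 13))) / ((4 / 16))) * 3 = 783.77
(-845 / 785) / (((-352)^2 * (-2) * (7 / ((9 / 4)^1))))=1521 / 1089363968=0.00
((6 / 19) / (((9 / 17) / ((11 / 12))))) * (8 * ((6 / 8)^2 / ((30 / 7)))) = 1309 / 2280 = 0.57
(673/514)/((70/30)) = 2019/3598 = 0.56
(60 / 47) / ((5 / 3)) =36 / 47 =0.77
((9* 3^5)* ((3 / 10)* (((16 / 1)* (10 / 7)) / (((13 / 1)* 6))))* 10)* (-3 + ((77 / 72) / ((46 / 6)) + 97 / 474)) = -64946610 / 12719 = -5106.27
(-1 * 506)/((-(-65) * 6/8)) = -2024/195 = -10.38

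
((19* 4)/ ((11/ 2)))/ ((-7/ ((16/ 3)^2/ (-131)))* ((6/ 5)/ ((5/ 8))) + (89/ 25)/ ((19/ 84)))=1155200/ 6490407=0.18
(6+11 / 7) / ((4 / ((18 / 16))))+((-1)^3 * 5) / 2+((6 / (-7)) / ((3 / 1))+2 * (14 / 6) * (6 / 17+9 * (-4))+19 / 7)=-625635 / 3808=-164.29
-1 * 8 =-8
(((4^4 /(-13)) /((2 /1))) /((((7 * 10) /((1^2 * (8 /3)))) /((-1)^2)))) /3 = -512 /4095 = -0.13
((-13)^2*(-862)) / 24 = -72839 / 12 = -6069.92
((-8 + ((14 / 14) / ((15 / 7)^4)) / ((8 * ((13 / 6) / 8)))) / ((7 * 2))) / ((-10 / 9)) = 875099 / 1706250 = 0.51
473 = 473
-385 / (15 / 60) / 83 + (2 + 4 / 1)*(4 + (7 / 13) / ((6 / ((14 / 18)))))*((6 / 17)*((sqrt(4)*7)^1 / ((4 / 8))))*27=6496.96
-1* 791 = -791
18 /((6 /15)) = 45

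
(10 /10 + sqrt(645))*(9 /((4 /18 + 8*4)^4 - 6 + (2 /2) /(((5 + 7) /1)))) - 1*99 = -2800817151381 /28291084723 + 236196*sqrt(645) /28291084723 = -99.00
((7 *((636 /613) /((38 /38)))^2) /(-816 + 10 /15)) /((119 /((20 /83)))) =-12134880 /648446902157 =-0.00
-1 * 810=-810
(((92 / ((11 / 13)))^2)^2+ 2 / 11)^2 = 4186484025046489372175524 / 214358881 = 19530256948143377.24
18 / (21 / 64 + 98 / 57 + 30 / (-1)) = -0.64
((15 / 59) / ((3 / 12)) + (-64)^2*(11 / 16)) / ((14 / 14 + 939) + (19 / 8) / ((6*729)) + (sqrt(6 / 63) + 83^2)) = 11152785928570638912 / 30995612923496769413 - 67835612132352*sqrt(42) / 30995612923496769413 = 0.36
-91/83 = -1.10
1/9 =0.11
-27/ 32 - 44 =-44.84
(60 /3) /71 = 20 /71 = 0.28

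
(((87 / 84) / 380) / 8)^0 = 1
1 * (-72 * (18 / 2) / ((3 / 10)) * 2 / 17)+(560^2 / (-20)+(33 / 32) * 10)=-4331275 / 272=-15923.81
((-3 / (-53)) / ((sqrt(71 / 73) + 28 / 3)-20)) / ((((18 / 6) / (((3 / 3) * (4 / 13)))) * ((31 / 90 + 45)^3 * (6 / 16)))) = -54494208000 / 3470670621032551937-69984000 * sqrt(5183) / 3470670621032551937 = -0.00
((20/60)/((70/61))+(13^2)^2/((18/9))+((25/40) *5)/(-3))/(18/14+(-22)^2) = 11994989/407640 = 29.43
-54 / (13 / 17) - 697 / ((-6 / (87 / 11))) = 242573 / 286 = 848.16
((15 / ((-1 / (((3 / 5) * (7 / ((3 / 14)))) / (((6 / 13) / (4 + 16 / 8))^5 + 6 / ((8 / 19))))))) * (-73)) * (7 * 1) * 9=2008109972232 / 21163705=94884.61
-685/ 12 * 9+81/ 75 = -51267/ 100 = -512.67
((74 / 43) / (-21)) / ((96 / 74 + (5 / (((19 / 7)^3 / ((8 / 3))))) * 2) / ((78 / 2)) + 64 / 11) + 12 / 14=34850874543 / 41330736560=0.84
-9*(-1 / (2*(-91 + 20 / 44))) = -33 / 664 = -0.05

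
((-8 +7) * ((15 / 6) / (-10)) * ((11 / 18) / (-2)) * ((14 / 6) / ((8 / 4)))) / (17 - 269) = 11 / 31104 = 0.00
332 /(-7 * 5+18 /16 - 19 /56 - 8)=-4648 /591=-7.86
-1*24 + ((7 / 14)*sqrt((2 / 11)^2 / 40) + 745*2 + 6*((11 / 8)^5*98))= sqrt(10) / 220 + 35683969 / 8192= 4355.97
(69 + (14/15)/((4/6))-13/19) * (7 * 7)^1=324527/95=3416.07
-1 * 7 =-7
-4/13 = -0.31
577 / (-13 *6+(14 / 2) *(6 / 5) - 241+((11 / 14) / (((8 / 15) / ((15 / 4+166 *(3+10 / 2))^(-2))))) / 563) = -322639581690265 / 173677390073692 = -1.86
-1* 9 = -9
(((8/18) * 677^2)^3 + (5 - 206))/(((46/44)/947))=128376238343831273680478/16767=7656482277320407567.27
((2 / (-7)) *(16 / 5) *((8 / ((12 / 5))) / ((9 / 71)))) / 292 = -1136 / 13797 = -0.08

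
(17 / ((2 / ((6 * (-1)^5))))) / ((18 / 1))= -2.83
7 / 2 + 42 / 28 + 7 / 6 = 37 / 6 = 6.17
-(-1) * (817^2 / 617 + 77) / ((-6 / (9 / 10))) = -1072497 / 6170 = -173.82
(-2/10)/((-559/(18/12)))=0.00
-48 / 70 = -24 / 35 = -0.69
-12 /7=-1.71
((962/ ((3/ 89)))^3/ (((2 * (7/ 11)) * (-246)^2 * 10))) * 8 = 3451897771569676/ 14296905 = 241443709.08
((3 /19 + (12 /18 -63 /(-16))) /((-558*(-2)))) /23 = 0.00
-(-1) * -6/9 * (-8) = 16/3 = 5.33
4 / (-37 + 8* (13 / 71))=-0.11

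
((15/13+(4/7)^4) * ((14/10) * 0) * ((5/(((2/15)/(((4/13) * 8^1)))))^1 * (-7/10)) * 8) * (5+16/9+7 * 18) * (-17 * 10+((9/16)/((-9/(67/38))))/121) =0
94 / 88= 47 / 44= 1.07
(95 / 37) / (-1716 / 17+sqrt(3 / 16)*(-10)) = -3695120 / 145002371+274550*sqrt(3) / 435007113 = -0.02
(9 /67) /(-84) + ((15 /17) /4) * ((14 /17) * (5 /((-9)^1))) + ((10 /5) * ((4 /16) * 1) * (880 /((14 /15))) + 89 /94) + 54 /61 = 2206408425713 /4663152564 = 473.16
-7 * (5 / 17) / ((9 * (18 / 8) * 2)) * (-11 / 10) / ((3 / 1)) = 77 / 4131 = 0.02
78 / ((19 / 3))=234 / 19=12.32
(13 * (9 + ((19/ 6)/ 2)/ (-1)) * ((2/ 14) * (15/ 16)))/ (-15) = -1157/ 1344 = -0.86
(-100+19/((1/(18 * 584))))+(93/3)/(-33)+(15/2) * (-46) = 6576308/33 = 199282.06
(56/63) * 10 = 80/9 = 8.89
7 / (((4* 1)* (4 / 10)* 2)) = 35 / 16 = 2.19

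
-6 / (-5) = 6 / 5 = 1.20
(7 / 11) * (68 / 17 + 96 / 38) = 868 / 209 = 4.15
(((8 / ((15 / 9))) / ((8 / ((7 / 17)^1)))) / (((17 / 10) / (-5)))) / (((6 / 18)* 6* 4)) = -105 / 1156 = -0.09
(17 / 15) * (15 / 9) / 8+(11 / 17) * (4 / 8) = 685 / 1224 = 0.56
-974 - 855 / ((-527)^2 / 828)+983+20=7346201 / 277729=26.45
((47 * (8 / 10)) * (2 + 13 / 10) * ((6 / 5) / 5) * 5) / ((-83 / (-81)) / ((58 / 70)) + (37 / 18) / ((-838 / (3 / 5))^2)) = 61403636710944 / 510005139565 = 120.40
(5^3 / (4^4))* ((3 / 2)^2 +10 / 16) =2875 / 2048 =1.40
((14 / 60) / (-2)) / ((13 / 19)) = -133 / 780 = -0.17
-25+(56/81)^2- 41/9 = -190778/6561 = -29.08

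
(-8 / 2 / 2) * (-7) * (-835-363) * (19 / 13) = -318668 / 13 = -24512.92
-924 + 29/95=-87751/95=-923.69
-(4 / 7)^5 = -1024 / 16807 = -0.06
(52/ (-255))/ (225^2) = -52/ 12909375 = -0.00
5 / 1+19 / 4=39 / 4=9.75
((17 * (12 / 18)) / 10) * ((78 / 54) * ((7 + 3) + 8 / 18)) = 20774 / 1215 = 17.10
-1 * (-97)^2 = -9409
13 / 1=13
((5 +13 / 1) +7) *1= 25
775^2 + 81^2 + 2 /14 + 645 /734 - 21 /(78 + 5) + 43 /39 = 10098570159829 /16631706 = 607187.87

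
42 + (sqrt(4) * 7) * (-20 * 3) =-798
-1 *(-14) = 14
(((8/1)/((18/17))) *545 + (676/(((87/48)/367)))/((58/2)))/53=66892708/401157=166.75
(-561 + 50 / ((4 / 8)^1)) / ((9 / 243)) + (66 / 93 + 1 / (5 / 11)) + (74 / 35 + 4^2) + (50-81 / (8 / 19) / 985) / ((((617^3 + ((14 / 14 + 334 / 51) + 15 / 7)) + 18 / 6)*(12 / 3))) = -7126892139359125022983 / 573547874086100480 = -12425.98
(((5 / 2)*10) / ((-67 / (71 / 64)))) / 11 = -1775 / 47168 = -0.04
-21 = -21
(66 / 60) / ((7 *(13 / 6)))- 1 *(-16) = 7313 / 455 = 16.07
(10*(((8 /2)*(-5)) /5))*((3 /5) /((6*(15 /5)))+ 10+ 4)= -1684 /3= -561.33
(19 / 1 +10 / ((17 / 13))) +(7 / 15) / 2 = 13709 / 510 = 26.88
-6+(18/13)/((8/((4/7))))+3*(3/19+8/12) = -5926/1729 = -3.43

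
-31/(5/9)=-279/5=-55.80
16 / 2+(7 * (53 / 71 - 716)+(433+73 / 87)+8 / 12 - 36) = -28415861 / 6177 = -4600.27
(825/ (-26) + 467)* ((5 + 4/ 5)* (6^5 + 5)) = 2553669733/ 130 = 19643613.33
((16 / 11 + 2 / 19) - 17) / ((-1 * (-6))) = -3227 / 1254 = -2.57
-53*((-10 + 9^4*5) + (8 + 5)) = -1738824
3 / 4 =0.75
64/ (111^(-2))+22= 788566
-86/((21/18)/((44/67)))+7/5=-110237/2345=-47.01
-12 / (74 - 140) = 2 / 11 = 0.18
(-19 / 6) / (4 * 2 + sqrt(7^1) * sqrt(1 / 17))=-1292 / 3243 + 19 * sqrt(119) / 6486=-0.37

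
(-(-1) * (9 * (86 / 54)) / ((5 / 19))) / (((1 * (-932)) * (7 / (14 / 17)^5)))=-15692936 / 4962400215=-0.00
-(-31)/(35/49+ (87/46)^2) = 459172/63563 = 7.22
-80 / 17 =-4.71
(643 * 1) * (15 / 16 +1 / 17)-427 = 58109 / 272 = 213.64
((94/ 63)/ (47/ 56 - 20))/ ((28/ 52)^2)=-127088/ 473193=-0.27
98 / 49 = 2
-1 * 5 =-5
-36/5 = -7.20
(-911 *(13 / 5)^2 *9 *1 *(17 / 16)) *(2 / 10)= -23555727 / 2000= -11777.86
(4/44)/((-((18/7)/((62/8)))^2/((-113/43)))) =5321057/2452032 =2.17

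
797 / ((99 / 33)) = 797 / 3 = 265.67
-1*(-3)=3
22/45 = 0.49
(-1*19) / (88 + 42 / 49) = -133 / 622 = -0.21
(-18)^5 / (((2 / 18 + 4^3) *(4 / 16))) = -68024448 / 577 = -117893.32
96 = 96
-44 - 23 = -67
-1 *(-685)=685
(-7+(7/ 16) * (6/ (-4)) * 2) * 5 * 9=-5985/ 16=-374.06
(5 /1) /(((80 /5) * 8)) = 5 /128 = 0.04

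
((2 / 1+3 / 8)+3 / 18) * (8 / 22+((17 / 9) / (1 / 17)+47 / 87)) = 2890973 / 34452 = 83.91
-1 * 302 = -302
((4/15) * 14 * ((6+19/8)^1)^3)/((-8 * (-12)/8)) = 2105341/11520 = 182.76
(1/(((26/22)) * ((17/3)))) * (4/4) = 33/221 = 0.15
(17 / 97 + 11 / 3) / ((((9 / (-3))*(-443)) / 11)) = 12298 / 386739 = 0.03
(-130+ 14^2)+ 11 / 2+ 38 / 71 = 10229 / 142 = 72.04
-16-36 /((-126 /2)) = -108 /7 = -15.43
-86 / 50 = -43 / 25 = -1.72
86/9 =9.56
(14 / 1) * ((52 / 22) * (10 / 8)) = 455 / 11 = 41.36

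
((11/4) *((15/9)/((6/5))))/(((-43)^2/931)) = 256025/133128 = 1.92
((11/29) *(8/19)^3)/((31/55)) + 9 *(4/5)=7.25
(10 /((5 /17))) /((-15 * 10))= -17 /75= -0.23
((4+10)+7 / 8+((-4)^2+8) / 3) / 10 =183 / 80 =2.29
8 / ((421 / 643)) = 5144 / 421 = 12.22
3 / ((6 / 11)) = 11 / 2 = 5.50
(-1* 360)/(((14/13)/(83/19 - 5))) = 28080/133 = 211.13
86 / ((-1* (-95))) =86 / 95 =0.91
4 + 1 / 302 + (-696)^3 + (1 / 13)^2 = -337153531.99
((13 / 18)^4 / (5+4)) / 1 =0.03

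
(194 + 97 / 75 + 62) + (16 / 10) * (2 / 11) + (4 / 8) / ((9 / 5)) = 1276417 / 4950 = 257.86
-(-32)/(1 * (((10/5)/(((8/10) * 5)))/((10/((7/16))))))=10240/7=1462.86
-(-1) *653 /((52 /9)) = 5877 /52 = 113.02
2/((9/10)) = 20/9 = 2.22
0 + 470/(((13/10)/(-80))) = -28923.08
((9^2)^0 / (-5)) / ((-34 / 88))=44 / 85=0.52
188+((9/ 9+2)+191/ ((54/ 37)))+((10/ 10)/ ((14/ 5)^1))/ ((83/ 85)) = 5054918/ 15687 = 322.24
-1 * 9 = -9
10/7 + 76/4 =143/7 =20.43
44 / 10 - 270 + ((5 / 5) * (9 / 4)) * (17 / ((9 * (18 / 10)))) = -47383 / 180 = -263.24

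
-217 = -217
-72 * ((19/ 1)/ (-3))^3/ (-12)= -1524.22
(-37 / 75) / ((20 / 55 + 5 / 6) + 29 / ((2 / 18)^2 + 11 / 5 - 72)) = -11503448 / 18221075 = -0.63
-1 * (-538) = 538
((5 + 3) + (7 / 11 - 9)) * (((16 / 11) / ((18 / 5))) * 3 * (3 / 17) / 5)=-32 / 2057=-0.02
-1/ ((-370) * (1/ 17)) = 17/ 370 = 0.05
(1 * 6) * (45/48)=5.62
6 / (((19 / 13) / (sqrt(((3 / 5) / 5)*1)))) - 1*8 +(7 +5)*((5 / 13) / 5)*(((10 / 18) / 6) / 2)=-931 / 117 +78*sqrt(3) / 95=-6.54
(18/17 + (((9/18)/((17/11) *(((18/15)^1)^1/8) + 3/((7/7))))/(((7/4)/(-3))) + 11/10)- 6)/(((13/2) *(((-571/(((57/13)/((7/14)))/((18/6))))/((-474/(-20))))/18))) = 1.38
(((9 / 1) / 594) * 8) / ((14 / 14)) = 4 / 33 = 0.12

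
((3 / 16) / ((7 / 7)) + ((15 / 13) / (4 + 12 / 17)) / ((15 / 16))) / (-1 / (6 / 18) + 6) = 0.15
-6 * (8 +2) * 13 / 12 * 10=-650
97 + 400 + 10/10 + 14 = 512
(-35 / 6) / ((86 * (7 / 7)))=-35 / 516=-0.07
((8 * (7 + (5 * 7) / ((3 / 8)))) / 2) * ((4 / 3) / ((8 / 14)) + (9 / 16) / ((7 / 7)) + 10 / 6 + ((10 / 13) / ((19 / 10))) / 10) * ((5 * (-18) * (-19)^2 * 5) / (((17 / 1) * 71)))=-7802574675 / 31382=-248632.17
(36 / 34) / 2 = 9 / 17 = 0.53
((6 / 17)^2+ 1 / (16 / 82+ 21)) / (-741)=-43133 / 186095481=-0.00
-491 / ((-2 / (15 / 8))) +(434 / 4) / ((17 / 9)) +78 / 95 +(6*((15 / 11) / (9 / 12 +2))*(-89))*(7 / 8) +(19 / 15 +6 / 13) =7038529417 / 24387792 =288.61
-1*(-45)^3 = 91125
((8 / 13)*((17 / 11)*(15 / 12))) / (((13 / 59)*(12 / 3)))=5015 / 3718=1.35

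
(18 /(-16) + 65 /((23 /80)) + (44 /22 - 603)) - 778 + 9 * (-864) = -1643127 /184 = -8930.04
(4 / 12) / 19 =1 / 57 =0.02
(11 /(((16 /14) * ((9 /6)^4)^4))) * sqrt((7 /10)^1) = 315392 * sqrt(70) /215233605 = 0.01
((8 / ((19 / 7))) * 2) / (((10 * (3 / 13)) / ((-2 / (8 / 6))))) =-364 / 95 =-3.83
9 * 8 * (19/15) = 456/5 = 91.20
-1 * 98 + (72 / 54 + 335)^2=1017199 / 9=113022.11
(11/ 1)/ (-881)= -11/ 881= -0.01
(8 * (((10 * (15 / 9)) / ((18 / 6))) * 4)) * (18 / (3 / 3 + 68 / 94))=150400 / 81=1856.79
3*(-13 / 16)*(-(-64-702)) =-14937 / 8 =-1867.12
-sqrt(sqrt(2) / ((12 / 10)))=-sqrt(15)*2^(3 / 4) / 6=-1.09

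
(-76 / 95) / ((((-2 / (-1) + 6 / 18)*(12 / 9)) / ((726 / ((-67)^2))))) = -6534 / 157115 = -0.04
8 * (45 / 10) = 36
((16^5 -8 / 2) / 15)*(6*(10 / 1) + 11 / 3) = 22253028 / 5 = 4450605.60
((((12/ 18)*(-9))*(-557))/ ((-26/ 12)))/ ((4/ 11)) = -4241.77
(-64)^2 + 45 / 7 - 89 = 28094 / 7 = 4013.43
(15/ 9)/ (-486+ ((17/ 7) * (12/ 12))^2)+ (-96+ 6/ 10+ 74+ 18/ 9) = -19.40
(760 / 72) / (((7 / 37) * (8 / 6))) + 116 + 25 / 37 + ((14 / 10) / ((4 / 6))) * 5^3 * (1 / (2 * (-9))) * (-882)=40469333 / 3108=13021.02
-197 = -197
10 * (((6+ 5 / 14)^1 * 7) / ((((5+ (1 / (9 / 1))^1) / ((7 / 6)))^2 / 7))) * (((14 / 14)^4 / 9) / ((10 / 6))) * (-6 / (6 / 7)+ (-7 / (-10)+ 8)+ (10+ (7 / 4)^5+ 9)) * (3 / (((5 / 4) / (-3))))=-156619170351 / 54169600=-2891.27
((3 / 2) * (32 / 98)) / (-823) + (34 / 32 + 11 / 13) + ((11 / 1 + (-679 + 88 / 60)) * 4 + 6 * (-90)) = -403156393067 / 125820240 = -3204.23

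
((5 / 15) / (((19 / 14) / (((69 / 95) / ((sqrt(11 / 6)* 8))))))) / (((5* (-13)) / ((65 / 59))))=-161* sqrt(66) / 4685780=-0.00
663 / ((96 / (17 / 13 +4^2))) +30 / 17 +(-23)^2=353761 / 544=650.30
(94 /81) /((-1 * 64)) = -47 /2592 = -0.02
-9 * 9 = -81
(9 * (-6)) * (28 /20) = -378 /5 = -75.60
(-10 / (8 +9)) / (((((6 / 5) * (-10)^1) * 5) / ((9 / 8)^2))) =27 / 2176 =0.01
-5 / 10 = -1 / 2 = -0.50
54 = 54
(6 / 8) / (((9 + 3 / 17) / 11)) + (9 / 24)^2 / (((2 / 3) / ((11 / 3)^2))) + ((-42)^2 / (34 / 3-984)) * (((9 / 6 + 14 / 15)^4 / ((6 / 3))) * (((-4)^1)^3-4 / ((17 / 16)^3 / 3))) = 52700474680830799 / 22364369040000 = 2356.45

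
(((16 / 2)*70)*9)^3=128024064000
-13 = -13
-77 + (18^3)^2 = 34012147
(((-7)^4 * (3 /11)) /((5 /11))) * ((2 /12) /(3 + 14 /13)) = 31213 /530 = 58.89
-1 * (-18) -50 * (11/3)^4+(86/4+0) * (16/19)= -9001.55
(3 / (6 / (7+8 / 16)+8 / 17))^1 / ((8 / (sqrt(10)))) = 85* sqrt(10) / 288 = 0.93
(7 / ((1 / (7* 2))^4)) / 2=134456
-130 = -130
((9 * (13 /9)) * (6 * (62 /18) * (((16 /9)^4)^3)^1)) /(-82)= -113434415614394368 /34738832987163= -3265.35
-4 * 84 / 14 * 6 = -144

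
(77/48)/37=77/1776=0.04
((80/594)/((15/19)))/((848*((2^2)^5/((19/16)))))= 0.00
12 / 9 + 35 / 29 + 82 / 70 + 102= 321892 / 3045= 105.71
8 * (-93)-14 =-758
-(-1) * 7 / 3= 7 / 3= 2.33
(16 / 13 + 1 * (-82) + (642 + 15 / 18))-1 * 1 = 43763 / 78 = 561.06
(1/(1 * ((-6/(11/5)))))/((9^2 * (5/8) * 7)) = -44/42525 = -0.00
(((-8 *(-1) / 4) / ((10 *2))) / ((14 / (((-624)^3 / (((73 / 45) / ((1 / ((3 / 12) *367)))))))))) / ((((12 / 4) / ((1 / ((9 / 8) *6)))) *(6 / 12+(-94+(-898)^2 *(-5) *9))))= 215973888 / 13610787894739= 0.00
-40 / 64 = -0.62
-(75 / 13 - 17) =146 / 13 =11.23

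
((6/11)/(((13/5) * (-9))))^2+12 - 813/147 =58345897/9018009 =6.47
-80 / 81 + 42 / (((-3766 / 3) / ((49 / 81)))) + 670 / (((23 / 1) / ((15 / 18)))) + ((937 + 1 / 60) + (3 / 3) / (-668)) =401837707297 / 418457745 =960.28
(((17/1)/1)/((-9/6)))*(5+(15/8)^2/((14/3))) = -87635/1344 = -65.20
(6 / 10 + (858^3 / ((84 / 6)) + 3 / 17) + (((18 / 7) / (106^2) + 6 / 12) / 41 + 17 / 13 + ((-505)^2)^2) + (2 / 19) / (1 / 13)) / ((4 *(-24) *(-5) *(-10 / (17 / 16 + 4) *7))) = -303496634260081068129 / 30950056384000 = -9806012.32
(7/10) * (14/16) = 49/80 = 0.61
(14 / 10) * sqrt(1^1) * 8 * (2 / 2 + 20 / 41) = 3416 / 205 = 16.66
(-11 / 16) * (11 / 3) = -2.52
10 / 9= 1.11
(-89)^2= 7921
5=5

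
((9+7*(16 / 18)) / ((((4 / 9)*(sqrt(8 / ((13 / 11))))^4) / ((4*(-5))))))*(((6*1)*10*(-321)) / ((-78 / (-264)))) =42877575 / 44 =974490.34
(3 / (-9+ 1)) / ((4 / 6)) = -9 / 16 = -0.56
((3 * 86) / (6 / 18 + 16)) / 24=129 / 196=0.66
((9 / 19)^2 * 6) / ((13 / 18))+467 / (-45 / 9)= -2147891 / 23465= -91.54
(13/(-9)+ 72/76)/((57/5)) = -425/9747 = -0.04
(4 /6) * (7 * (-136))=-1904 /3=-634.67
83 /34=2.44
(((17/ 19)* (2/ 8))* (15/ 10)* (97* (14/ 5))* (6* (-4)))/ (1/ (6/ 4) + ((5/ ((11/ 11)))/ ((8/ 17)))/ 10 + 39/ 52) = -83808/ 95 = -882.19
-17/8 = -2.12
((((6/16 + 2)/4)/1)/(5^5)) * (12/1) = 57/25000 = 0.00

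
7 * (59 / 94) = 413 / 94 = 4.39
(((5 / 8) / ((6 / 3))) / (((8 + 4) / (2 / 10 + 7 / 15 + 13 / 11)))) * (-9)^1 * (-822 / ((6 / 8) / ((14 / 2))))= 292495 / 88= 3323.81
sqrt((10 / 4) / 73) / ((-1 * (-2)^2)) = -sqrt(730) / 584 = -0.05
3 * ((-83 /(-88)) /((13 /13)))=249 /88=2.83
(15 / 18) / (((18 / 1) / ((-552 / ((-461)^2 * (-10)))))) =23 / 1912689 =0.00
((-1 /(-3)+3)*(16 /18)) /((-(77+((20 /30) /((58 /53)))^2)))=-33640 /878433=-0.04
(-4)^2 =16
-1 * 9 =-9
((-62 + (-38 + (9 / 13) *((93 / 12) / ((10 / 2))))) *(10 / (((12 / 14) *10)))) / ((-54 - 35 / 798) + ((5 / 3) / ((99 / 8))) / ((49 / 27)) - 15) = 1843861327 / 1101856340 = 1.67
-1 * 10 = -10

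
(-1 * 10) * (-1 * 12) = 120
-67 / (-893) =67 / 893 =0.08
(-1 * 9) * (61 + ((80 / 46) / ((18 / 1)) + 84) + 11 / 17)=-512872 / 391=-1311.69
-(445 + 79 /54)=-24109 /54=-446.46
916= 916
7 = 7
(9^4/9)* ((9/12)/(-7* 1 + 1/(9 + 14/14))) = -3645/46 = -79.24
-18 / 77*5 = -90 / 77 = -1.17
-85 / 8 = -10.62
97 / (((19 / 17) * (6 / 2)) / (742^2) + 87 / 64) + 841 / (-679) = 70.12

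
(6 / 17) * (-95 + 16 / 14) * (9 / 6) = -5913 / 119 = -49.69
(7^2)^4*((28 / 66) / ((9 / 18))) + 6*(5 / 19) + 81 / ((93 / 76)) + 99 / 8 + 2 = 760597558343 / 155496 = 4891428.45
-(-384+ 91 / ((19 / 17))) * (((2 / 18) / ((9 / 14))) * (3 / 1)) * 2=160972 / 513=313.79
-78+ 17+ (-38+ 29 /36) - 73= -6163 /36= -171.19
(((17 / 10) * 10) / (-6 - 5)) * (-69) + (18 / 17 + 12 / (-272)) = 80523 / 748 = 107.65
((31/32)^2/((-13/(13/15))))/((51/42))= -6727/130560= -0.05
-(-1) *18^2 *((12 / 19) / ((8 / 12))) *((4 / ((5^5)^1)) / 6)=3888 / 59375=0.07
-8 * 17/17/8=-1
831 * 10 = 8310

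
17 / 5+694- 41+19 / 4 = 13223 / 20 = 661.15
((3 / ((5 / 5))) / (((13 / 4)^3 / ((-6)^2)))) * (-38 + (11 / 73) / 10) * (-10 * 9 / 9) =14743296 / 12337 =1195.05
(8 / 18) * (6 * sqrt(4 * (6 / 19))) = 16 * sqrt(114) / 57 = 3.00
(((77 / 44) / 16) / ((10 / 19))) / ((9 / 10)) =133 / 576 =0.23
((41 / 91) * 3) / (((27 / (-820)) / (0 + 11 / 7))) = -369820 / 5733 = -64.51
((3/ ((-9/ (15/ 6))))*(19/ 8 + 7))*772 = -24125/ 4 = -6031.25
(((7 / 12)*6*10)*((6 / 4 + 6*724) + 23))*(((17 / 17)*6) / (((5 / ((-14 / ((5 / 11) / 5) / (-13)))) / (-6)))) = -169532748 / 13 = -13040980.62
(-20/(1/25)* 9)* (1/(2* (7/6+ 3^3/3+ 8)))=-123.85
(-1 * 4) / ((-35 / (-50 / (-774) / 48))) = 0.00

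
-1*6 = -6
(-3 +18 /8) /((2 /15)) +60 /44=-375 /88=-4.26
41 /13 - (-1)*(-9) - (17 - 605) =7568 /13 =582.15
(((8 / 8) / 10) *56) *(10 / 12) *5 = 70 / 3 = 23.33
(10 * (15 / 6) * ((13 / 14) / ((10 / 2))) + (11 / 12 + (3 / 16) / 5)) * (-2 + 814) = 272687 / 60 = 4544.78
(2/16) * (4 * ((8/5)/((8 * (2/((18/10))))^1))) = 9/100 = 0.09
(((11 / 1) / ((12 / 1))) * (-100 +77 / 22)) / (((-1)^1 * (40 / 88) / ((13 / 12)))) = 303589 / 1440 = 210.83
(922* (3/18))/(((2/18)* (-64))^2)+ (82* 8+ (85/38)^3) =18829774357/28094464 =670.23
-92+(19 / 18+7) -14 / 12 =-766 / 9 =-85.11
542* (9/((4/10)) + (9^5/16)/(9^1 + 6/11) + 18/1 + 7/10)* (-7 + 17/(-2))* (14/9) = -402550717/72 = -5590982.18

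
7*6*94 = 3948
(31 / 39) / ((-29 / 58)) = -62 / 39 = -1.59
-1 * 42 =-42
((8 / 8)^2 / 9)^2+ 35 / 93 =976 / 2511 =0.39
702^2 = 492804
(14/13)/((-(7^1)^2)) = -2/91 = -0.02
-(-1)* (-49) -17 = -66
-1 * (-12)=12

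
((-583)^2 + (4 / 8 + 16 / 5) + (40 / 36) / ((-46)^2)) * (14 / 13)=113276040304 / 309465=366038.29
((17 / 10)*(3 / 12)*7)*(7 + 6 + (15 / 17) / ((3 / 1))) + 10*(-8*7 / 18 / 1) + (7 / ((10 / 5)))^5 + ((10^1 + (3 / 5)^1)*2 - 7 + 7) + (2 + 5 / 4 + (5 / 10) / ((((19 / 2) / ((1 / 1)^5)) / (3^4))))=3077293 / 5472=562.37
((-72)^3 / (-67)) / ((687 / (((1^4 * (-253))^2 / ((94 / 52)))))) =207057337344 / 721121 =287132.59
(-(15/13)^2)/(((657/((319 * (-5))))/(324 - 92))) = 9251000/12337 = 749.86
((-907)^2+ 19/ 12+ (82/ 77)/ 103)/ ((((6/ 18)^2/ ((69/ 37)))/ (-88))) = -32413427152614/ 26677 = -1215032693.05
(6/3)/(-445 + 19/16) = -32/7101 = -0.00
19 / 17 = 1.12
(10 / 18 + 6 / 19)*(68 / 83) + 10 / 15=1.38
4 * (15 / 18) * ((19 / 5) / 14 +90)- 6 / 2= 6256 / 21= 297.90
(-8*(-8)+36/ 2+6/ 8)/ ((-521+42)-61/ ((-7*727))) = -1684459/ 9750280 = -0.17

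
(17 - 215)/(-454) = 99/227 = 0.44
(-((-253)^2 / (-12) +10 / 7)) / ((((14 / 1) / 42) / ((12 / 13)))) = 1343829 / 91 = 14767.35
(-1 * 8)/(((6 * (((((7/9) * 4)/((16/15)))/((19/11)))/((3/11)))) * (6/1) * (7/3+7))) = -114/29645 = -0.00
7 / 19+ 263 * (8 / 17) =40095 / 323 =124.13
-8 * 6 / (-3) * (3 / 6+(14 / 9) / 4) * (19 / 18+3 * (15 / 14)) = 60.73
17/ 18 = 0.94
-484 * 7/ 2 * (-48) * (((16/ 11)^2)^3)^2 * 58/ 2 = 5485384346137264128/ 25937424601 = 211485312.46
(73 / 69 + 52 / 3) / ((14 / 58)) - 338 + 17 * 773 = 2073550 / 161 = 12879.19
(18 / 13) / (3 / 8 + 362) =144 / 37687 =0.00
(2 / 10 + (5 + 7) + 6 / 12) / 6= 2.12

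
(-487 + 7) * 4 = -1920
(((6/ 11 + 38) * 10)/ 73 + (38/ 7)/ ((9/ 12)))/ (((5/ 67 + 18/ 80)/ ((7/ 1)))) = 565737280/ 1934427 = 292.46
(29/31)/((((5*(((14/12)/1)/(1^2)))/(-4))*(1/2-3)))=1392/5425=0.26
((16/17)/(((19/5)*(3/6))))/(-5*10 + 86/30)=-0.01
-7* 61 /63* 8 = -488 /9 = -54.22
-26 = -26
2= 2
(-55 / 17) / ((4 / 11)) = -8.90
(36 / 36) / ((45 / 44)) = 44 / 45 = 0.98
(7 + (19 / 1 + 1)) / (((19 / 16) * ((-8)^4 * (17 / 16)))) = 27 / 5168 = 0.01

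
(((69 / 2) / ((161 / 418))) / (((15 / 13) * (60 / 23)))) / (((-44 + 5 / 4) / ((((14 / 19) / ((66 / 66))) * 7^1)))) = -46046 / 12825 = -3.59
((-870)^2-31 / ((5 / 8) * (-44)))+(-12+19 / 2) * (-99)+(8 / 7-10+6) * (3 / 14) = 4081027801 / 5390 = 757148.02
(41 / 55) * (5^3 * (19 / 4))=19475 / 44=442.61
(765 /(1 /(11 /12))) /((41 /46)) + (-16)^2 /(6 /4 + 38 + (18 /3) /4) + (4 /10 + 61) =350309 /410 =854.41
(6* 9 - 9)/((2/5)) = 225/2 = 112.50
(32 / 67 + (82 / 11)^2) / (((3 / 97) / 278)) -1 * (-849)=4091153203 / 8107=504644.53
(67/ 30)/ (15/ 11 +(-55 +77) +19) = 737/ 13980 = 0.05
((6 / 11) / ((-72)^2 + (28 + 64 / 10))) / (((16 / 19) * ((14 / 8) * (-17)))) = -285 / 68308856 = -0.00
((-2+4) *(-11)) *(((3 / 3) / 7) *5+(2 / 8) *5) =-605 / 14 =-43.21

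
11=11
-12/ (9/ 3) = -4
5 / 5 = 1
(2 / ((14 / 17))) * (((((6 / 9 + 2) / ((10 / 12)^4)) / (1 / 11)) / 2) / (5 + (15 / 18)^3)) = 69797376 / 5271875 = 13.24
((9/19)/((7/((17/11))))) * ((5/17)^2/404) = 225/10047884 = 0.00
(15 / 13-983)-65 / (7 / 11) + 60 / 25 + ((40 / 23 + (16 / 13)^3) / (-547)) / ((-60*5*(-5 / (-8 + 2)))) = -26158662093867 / 24185399875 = -1081.59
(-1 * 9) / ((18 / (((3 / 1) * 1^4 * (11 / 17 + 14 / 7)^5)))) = -553584375 / 2839714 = -194.94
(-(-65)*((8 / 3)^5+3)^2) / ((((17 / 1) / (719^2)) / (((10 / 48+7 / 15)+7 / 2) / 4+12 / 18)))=6190933181236619777 / 96367968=64242645245.32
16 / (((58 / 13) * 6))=52 / 87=0.60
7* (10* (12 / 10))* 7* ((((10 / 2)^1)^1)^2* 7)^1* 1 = 102900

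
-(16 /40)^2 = -4 /25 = -0.16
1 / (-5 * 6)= -1 / 30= -0.03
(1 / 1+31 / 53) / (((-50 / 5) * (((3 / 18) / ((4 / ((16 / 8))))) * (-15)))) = 168 / 1325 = 0.13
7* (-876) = -6132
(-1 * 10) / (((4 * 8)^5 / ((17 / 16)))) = -85 / 268435456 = -0.00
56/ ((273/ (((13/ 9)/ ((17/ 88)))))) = 704/ 459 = 1.53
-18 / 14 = -9 / 7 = -1.29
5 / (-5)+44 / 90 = -23 / 45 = -0.51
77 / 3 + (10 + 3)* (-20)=-703 / 3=-234.33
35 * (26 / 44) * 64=14560 / 11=1323.64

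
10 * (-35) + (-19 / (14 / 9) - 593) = -955.21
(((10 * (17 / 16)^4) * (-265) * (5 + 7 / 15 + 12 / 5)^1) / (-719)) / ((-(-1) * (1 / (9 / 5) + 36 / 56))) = 27422867535 / 889397248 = 30.83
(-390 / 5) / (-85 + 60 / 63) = 1638 / 1765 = 0.93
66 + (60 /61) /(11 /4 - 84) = 261642 /3965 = 65.99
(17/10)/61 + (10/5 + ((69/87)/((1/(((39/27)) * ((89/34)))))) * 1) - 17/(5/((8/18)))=4757498/1353285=3.52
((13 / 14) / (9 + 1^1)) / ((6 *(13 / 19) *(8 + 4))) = 19 / 10080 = 0.00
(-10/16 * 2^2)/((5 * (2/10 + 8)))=-5/82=-0.06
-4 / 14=-2 / 7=-0.29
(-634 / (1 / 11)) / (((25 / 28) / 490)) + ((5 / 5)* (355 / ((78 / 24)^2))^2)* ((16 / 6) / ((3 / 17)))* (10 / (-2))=-5028750448144 / 1285245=-3912678.48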